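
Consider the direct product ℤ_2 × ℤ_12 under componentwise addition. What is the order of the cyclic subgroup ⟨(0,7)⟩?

The order of (0,7) in Z_2 × Z_12 is lcm(ord(0) in Z_2, ord(7) in Z_12).
ord(0) = 1 and ord(7) = 12, so |⟨(0,7)⟩| = lcm(1, 12) = 12.

12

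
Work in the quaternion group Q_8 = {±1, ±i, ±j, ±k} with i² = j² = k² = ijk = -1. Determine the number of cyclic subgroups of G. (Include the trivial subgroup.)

5

A cyclic subgroup of order d is generated by each of its φ(d) elements of order d, so the cyclic subgroups of order d number (#elements of order d)/φ(d).
Cyclic subgroups by order — order 1: 1; order 2: 1; order 4: 3.
Total: 5.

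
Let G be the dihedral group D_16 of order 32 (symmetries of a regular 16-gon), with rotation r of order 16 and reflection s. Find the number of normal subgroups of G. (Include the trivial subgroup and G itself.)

8

G has 36 subgroups. Checking conjugation-invariance by order — order 1: 1/1 normal; order 2: 1/17 normal; order 4: 1/9 normal; order 8: 1/5 normal; order 16: 3/3 normal; order 32: 1/1 normal.
Total normal subgroups: 8.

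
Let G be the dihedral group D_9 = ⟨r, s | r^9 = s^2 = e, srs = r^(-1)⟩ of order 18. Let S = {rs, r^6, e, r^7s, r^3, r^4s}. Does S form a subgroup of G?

Yes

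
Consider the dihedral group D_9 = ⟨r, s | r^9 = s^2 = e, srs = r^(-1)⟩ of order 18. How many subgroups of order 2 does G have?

9

|G| = 18 and 2 | 18, so subgroups of order 2 are possible by Lagrange.
The subgroups of order 2 are: {e, r^2s}; {e, r^3s}; {e, r^4s}; {e, r^5s}; … (9 in all).
So G has 9 subgroups of order 2.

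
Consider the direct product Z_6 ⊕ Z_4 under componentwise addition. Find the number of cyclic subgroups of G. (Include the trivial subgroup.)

Group the elements of G by the cyclic subgroup they generate; each cyclic subgroup of order d accounts for φ(d) elements.
Cyclic subgroups by order — order 1: 1; order 2: 3; order 3: 1; order 4: 2; order 6: 3; order 12: 2.
Total: 12.

12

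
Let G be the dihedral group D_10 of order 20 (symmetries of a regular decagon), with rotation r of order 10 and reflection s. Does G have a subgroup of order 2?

2 | 20. A subgroup of order 2 is {e, r^2s}.

Yes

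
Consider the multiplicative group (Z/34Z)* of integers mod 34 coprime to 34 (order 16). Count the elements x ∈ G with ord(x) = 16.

8

The elements of order 16 are: 3, 5, 7, 11, 23, 27, 29, 31.
That's 8.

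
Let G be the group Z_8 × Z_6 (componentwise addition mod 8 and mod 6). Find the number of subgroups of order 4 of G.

3

|G| = 48 and 4 | 48, so subgroups of order 4 are possible by Lagrange.
The subgroups of order 4 are: {(0,0), (0,3), (4,0), (4,3)}; {(0,0), (2,0), (4,0), (6,0)}; {(0,0), (2,3), (4,0), (6,3)}.
So G has 3 subgroups of order 4.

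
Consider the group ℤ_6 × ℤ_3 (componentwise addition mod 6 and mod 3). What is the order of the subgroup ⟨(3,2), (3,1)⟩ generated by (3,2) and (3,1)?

|⟨(3,2)⟩| = 6 and |⟨(3,1)⟩| = 6, so |H| is a multiple of lcm(6, 6) = 6 and divides |G| = 18.
Closing under the operation: H = {(0,0), (0,1), (0,2), (3,0), (3,1), (3,2)}, so |H| = 6.

6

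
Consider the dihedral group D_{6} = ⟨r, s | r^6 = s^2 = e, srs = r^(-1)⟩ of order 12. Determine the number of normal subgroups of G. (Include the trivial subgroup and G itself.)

7

G has 16 subgroups. Checking conjugation-invariance by order — order 1: 1/1 normal; order 2: 1/7 normal; order 3: 1/1 normal; order 4: 0/3 normal; order 6: 3/3 normal; order 12: 1/1 normal.
Total normal subgroups: 7.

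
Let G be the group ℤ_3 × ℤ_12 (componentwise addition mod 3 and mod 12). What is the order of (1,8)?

The order of (1,8) in Z_3 × Z_12 is lcm(ord(1) in Z_3, ord(8) in Z_12).
ord(1) = 3 and ord(8) = 3, so |⟨(1,8)⟩| = lcm(3, 3) = 3.

3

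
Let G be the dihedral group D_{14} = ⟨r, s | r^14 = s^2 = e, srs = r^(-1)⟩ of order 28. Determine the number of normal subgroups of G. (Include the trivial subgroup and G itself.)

G has 28 subgroups. Checking conjugation-invariance by order — order 1: 1/1 normal; order 2: 1/15 normal; order 4: 0/7 normal; order 7: 1/1 normal; order 14: 3/3 normal; order 28: 1/1 normal.
Total normal subgroups: 7.

7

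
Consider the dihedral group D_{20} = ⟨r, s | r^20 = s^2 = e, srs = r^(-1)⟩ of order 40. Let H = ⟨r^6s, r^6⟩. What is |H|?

20

|⟨r^6s⟩| = 2 and |⟨r^6⟩| = 10, so |H| is a multiple of lcm(2, 10) = 10 and divides |G| = 40.
Closing under the operation: H = {e, r^2, r^4, r^6, r^8, r^10, r^12, r^14, r^16, r^18, s, r^2s, r^4s, r^6s, r^8s, r^10s, r^12s, r^14s, r^16s, r^18s}, so |H| = 20.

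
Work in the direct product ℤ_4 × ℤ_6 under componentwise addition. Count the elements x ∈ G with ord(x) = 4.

4

An element (a,b) has order lcm(ord(a), ord(b)); count pairs with lcm equal to 4.
Enumerating gives 4 such elements.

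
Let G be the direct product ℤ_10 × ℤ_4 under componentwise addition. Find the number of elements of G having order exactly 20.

16

An element (a,b) has order lcm(ord(a), ord(b)); count pairs with lcm equal to 20.
Enumerating gives 16 such elements.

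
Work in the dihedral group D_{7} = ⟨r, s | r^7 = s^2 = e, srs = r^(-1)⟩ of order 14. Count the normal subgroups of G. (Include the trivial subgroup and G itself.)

G has 10 subgroups. Checking conjugation-invariance by order — order 1: 1/1 normal; order 2: 0/7 normal; order 7: 1/1 normal; order 14: 1/1 normal.
Total normal subgroups: 3.

3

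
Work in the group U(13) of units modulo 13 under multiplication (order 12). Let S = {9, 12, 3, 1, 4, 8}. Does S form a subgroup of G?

4 ∈ S but its inverse 10 ∉ S, so S is not a subgroup.

No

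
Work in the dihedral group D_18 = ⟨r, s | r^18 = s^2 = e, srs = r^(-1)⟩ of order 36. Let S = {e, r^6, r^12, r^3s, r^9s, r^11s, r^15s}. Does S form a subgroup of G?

|S| = 7 does not divide |G| = 36, so by Lagrange S is not a subgroup.

No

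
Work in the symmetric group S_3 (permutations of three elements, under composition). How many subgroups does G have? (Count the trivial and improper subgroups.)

|G| = 6, so by Lagrange every subgroup order divides 6. Divisors: 1, 2, 3, 6.
Subgroups by order — order 1: 1; order 2: 3; order 3: 1; order 6: 1.
Total: 1 + 3 + 1 + 1 = 6.

6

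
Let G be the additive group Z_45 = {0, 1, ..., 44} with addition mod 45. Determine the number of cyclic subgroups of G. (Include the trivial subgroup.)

6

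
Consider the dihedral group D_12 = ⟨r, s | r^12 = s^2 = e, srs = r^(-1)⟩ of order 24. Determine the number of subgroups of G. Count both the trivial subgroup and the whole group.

|G| = 24, so by Lagrange every subgroup order divides 24. Divisors: 1, 2, 3, 4, 6, 8, 12, 24.
Subgroups by order — order 1: 1; order 2: 13; order 3: 1; order 4: 7; order 6: 5; order 8: 3; order 12: 3; order 24: 1.
Total: 1 + 13 + 1 + 7 + 5 + 3 + 3 + 1 = 34.

34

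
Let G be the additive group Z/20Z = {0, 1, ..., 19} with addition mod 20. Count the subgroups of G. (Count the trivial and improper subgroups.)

6

Subgroups of the cyclic group Z/20Z correspond bijectively to divisors of 20.
Divisors of 20: 1, 2, 4, 5, 10, 20.
So Z/20Z has 6 subgroups.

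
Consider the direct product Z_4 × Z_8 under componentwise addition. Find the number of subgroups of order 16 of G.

3

|G| = 32 and 16 | 32, so subgroups of order 16 are possible by Lagrange.
The subgroups of order 16 are: {(0,0), (0,1), (0,2), (0,3), (0,4), (0,5), (0,6), (0,7), (2,0), (2,1), (2,2), (2,3), (2,4), (2,5), (2,6), (2,7)}; {(0,0), (0,2), (0,4), (0,6), (1,0), (1,2), (1,4), (1,6), (2,0), (2,2), (2,4), (2,6), (3,0), (3,2), (3,4), (3,6)}; {(0,0), (0,2), (0,4), (0,6), (1,1), (1,3), (1,5), (1,7), (2,0), (2,2), (2,4), (2,6), (3,1), (3,3), (3,5), (3,7)}.
So G has 3 subgroups of order 16.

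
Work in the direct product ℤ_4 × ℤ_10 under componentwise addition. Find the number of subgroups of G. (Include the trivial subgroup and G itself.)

|G| = 40, so by Lagrange every subgroup order divides 40. Divisors: 1, 2, 4, 5, 8, 10, 20, 40.
Subgroups by order — order 1: 1; order 2: 3; order 4: 3; order 5: 1; order 8: 1; order 10: 3; order 20: 3; order 40: 1.
Total: 1 + 3 + 3 + 1 + 1 + 3 + 3 + 1 = 16.

16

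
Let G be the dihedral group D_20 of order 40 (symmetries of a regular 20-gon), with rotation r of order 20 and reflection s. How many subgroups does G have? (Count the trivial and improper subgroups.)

|G| = 40, so by Lagrange every subgroup order divides 40. Divisors: 1, 2, 4, 5, 8, 10, 20, 40.
Subgroups by order — order 1: 1; order 2: 21; order 4: 11; order 5: 1; order 8: 5; order 10: 5; order 20: 3; order 40: 1.
Total: 1 + 21 + 11 + 1 + 5 + 5 + 3 + 1 = 48.

48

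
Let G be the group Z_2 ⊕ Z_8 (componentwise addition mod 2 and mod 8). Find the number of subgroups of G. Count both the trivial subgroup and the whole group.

|G| = 16, so by Lagrange every subgroup order divides 16. Divisors: 1, 2, 4, 8, 16.
Subgroups by order — order 1: 1; order 2: 3; order 4: 3; order 8: 3; order 16: 1.
Total: 1 + 3 + 3 + 3 + 1 = 11.

11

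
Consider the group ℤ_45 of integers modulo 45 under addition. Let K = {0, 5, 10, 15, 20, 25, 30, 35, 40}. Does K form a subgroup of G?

Yes

|K| = 9 divides |G| = 45, consistent with Lagrange.
K contains the identity, every element's inverse is in K, and K is closed under +: it is a subgroup.
In fact K = ⟨35⟩.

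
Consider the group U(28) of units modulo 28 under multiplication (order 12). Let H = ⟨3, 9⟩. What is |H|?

6

|⟨3⟩| = 6 and |⟨9⟩| = 3, so |H| is a multiple of lcm(6, 3) = 6 and divides |G| = 12.
Closing under the operation: H = {1, 3, 9, 19, 25, 27}, so |H| = 6.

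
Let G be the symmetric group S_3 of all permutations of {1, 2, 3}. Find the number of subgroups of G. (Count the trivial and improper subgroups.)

6

|G| = 6, so by Lagrange every subgroup order divides 6. Divisors: 1, 2, 3, 6.
Subgroups by order — order 1: 1; order 2: 3; order 3: 1; order 6: 1.
Total: 1 + 3 + 1 + 1 = 6.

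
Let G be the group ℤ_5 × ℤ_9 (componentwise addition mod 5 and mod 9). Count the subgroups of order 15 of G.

|G| = 45 and 15 | 45, so subgroups of order 15 are possible by Lagrange.
The subgroups of order 15 are: {(0,0), (0,3), (0,6), (1,0), (1,3), (1,6), (2,0), (2,3), (2,6), (3,0), (3,3), (3,6), (4,0), (4,3), (4,6)}.
So G has 1 subgroup of order 15.

1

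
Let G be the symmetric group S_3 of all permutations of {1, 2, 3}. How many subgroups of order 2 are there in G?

|G| = 6 and 2 | 6, so subgroups of order 2 are possible by Lagrange.
The subgroups of order 2 are: {e, (1 2)}; {e, (1 3)}; {e, (2 3)}.
So G has 3 subgroups of order 2.

3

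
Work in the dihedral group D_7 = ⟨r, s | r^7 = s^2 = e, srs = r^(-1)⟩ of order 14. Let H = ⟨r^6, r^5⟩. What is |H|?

|⟨r^6⟩| = 7 and |⟨r^5⟩| = 7, so |H| is a multiple of lcm(7, 7) = 7 and divides |G| = 14.
Closing under the operation: H = {e, r, r^2, r^3, r^4, r^5, r^6}, so |H| = 7.

7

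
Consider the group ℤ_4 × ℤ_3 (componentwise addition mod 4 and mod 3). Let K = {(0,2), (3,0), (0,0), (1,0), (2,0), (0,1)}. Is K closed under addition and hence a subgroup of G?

No

Closure fails: (0,1) + (1,0) = (1,1) ∉ K. So K is not a subgroup.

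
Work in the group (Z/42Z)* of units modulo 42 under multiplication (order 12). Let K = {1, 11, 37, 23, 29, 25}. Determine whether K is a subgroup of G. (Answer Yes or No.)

Yes

|K| = 6 divides |G| = 12, consistent with Lagrange.
K contains the identity, every element's inverse is in K, and K is closed under ·: it is a subgroup.
In fact K = ⟨23⟩.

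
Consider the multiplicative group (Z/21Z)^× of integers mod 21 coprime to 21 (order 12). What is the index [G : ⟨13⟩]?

6

|⟨13⟩| = 2 and |G| = 12.
By Lagrange, [G : H] = |G|/|H| = 12/2 = 6.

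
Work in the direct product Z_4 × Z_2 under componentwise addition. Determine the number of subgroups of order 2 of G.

3

|G| = 8 and 2 | 8, so subgroups of order 2 are possible by Lagrange.
The subgroups of order 2 are: {(0,0), (0,1)}; {(0,0), (2,0)}; {(0,0), (2,1)}.
So G has 3 subgroups of order 2.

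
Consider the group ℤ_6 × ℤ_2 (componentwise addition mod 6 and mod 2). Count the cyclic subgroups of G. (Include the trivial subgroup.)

A cyclic subgroup of order d is generated by each of its φ(d) elements of order d, so the cyclic subgroups of order d number (#elements of order d)/φ(d).
Cyclic subgroups by order — order 1: 1; order 2: 3; order 3: 1; order 6: 3.
Total: 8.

8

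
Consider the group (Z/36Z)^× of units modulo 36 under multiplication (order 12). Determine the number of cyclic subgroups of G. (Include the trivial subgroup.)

Each element a generates a cyclic subgroup ⟨a⟩; distinct elements may generate the same one (a cyclic group of order d has φ(d) generators).
Cyclic subgroups by order — order 1: 1; order 2: 3; order 3: 1; order 6: 3.
Total: 8.

8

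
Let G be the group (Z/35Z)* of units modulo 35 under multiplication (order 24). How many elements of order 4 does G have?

4

The elements of order 4 are: 8, 13, 22, 27.
That's 4.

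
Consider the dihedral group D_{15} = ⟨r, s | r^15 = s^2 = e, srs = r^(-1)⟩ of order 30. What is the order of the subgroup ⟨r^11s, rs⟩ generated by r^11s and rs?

|⟨r^11s⟩| = 2 and |⟨rs⟩| = 2, so |H| is a multiple of lcm(2, 2) = 2 and divides |G| = 30.
Closing under the operation: H = {e, r^5, r^10, rs, r^6s, r^11s}, so |H| = 6.

6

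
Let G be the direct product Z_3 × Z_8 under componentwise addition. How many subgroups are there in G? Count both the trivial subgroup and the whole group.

|G| = 24, so by Lagrange every subgroup order divides 24. Divisors: 1, 2, 3, 4, 6, 8, 12, 24.
Subgroups by order — order 1: 1; order 2: 1; order 3: 1; order 4: 1; order 6: 1; order 8: 1; order 12: 1; order 24: 1.
Total: 1 + 1 + 1 + 1 + 1 + 1 + 1 + 1 = 8.

8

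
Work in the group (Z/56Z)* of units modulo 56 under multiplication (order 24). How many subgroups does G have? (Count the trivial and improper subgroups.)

32

|G| = 24, so by Lagrange every subgroup order divides 24. Divisors: 1, 2, 3, 4, 6, 8, 12, 24.
Subgroups by order — order 1: 1; order 2: 7; order 3: 1; order 4: 7; order 6: 7; order 8: 1; order 12: 7; order 24: 1.
Total: 1 + 7 + 1 + 7 + 7 + 1 + 7 + 1 = 32.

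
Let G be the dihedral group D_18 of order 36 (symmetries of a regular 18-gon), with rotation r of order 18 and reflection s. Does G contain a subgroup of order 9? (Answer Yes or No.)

9 | 36. A subgroup of order 9 is {e, r^2, r^4, r^6, r^8, r^10, r^12, r^14, r^16}.

Yes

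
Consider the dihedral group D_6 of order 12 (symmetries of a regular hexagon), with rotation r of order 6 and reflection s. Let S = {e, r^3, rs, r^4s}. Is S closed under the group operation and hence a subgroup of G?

|S| = 4 divides |G| = 12, consistent with Lagrange.
S contains the identity, every element's inverse is in S, and S is closed under ·: it is a subgroup.

Yes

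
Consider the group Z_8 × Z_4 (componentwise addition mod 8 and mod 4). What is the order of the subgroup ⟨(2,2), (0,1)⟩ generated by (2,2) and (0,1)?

|⟨(2,2)⟩| = 4 and |⟨(0,1)⟩| = 4, so |H| is a multiple of lcm(4, 4) = 4 and divides |G| = 32.
Closing under the operation: H = {(0,0), (0,1), (0,2), (0,3), (2,0), (2,1), (2,2), (2,3), (4,0), (4,1), (4,2), (4,3), (6,0), (6,1), (6,2), (6,3)}, so |H| = 16.

16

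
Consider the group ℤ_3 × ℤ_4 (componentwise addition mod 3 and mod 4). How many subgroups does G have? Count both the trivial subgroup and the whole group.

|G| = 12, so by Lagrange every subgroup order divides 12. Divisors: 1, 2, 3, 4, 6, 12.
Subgroups by order — order 1: 1; order 2: 1; order 3: 1; order 4: 1; order 6: 1; order 12: 1.
Total: 1 + 1 + 1 + 1 + 1 + 1 = 6.

6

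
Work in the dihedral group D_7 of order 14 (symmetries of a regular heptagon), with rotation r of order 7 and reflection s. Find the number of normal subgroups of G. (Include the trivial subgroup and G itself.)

G has 10 subgroups. Checking conjugation-invariance by order — order 1: 1/1 normal; order 2: 0/7 normal; order 7: 1/1 normal; order 14: 1/1 normal.
Total normal subgroups: 3.

3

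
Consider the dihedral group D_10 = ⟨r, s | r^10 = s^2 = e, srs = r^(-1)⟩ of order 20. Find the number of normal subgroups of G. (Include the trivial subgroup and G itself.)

7

G has 22 subgroups. Checking conjugation-invariance by order — order 1: 1/1 normal; order 2: 1/11 normal; order 4: 0/5 normal; order 5: 1/1 normal; order 10: 3/3 normal; order 20: 1/1 normal.
Total normal subgroups: 7.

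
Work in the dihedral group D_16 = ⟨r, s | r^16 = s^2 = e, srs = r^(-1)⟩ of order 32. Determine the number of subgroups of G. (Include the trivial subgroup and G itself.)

|G| = 32, so by Lagrange every subgroup order divides 32. Divisors: 1, 2, 4, 8, 16, 32.
Subgroups by order — order 1: 1; order 2: 17; order 4: 9; order 8: 5; order 16: 3; order 32: 1.
Total: 1 + 17 + 9 + 5 + 3 + 1 = 36.

36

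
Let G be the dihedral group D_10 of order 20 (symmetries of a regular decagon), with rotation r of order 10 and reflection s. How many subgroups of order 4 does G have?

|G| = 20 and 4 | 20, so subgroups of order 4 are possible by Lagrange.
The subgroups of order 4 are: {e, r^5, r^2s, r^7s}; {e, r^5, r^3s, r^8s}; {e, r^5, r^4s, r^9s}; {e, r^5, s, r^5s}; … (5 in all).
So G has 5 subgroups of order 4.

5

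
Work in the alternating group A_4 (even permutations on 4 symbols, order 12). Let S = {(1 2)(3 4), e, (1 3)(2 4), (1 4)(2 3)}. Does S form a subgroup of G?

Yes

|S| = 4 divides |G| = 12, consistent with Lagrange.
S contains the identity, every element's inverse is in S, and S is closed under ∘: it is a subgroup.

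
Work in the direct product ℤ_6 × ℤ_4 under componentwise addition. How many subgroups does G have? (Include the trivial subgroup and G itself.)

|G| = 24, so by Lagrange every subgroup order divides 24. Divisors: 1, 2, 3, 4, 6, 8, 12, 24.
Subgroups by order — order 1: 1; order 2: 3; order 3: 1; order 4: 3; order 6: 3; order 8: 1; order 12: 3; order 24: 1.
Total: 1 + 3 + 1 + 3 + 3 + 1 + 3 + 1 = 16.

16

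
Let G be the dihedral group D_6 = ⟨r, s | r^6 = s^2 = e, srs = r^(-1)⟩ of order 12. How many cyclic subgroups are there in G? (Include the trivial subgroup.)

A cyclic subgroup of order d is generated by each of its φ(d) elements of order d, so the cyclic subgroups of order d number (#elements of order d)/φ(d).
Cyclic subgroups by order — order 1: 1; order 2: 7; order 3: 1; order 6: 1.
Total: 10.

10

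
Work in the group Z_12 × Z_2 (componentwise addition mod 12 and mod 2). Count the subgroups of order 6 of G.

|G| = 24 and 6 | 24, so subgroups of order 6 are possible by Lagrange.
The subgroups of order 6 are: {(0,0), (0,1), (4,0), (4,1), (8,0), (8,1)}; {(0,0), (2,0), (4,0), (6,0), (8,0), (10,0)}; {(0,0), (2,1), (4,0), (6,1), (8,0), (10,1)}.
So G has 3 subgroups of order 6.

3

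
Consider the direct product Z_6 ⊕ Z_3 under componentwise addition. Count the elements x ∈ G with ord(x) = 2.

An element (a,b) has order lcm(ord(a), ord(b)); count pairs with lcm equal to 2.
Enumerating gives 1 such elements.

1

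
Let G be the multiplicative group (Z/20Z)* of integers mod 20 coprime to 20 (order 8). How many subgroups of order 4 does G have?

3

|G| = 8 and 4 | 8, so subgroups of order 4 are possible by Lagrange.
The subgroups of order 4 are: {1, 9, 11, 19}; {1, 9, 13, 17}; {1, 3, 7, 9}.
So G has 3 subgroups of order 4.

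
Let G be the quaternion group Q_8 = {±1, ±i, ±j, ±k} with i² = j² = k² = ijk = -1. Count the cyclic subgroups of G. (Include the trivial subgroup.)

5

Each element a generates a cyclic subgroup ⟨a⟩; distinct elements may generate the same one (a cyclic group of order d has φ(d) generators).
Cyclic subgroups by order — order 1: 1; order 2: 1; order 4: 3.
Total: 5.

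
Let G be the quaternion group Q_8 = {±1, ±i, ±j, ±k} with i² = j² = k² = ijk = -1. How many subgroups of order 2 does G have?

|G| = 8 and 2 | 8, so subgroups of order 2 are possible by Lagrange.
The subgroups of order 2 are: {1, -1}.
So G has 1 subgroup of order 2.

1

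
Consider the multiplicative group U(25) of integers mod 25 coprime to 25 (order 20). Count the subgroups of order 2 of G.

1

|G| = 20 and 2 | 20, so subgroups of order 2 are possible by Lagrange.
The subgroups of order 2 are: {1, 24}.
So G has 1 subgroup of order 2.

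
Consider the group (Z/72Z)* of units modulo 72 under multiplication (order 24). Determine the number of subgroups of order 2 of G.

7

|G| = 24 and 2 | 24, so subgroups of order 2 are possible by Lagrange.
The subgroups of order 2 are: {1, 17}; {1, 19}; {1, 35}; {1, 37}; … (7 in all).
So G has 7 subgroups of order 2.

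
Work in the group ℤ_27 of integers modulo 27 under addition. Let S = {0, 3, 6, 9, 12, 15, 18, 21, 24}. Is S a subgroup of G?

|S| = 9 divides |G| = 27, consistent with Lagrange.
S contains the identity, every element's inverse is in S, and S is closed under +: it is a subgroup.
In fact S = ⟨3⟩.

Yes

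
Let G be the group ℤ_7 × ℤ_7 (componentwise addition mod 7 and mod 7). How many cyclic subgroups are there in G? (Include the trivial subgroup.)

Each element a generates a cyclic subgroup ⟨a⟩; distinct elements may generate the same one (a cyclic group of order d has φ(d) generators).
Cyclic subgroups by order — order 1: 1; order 7: 8.
Total: 9.

9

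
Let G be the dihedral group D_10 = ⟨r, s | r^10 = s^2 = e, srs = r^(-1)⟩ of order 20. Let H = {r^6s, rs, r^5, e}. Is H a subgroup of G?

|H| = 4 divides |G| = 20, consistent with Lagrange.
H contains the identity, every element's inverse is in H, and H is closed under ·: it is a subgroup.

Yes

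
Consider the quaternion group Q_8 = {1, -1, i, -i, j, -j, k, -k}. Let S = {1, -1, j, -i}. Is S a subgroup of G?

j ∈ S but its inverse -j ∉ S, so S is not a subgroup.

No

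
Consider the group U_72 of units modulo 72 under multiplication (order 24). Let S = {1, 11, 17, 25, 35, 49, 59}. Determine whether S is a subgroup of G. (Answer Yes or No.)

No

|S| = 7 does not divide |G| = 24, so by Lagrange S is not a subgroup.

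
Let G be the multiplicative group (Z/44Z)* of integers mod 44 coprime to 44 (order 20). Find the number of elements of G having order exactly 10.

Enumerating element orders in G gives 12 elements of order 10.

12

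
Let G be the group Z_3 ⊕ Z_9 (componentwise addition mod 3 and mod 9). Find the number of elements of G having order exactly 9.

An element (a,b) has order lcm(ord(a), ord(b)); count pairs with lcm equal to 9.
Enumerating gives 18 such elements.

18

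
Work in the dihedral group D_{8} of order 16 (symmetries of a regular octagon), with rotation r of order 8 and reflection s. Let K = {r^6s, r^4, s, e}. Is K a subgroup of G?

Closure fails: s · r^4 = r^4s ∉ K. So K is not a subgroup.

No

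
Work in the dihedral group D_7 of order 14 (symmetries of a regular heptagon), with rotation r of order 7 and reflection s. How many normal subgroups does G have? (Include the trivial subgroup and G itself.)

G has 10 subgroups. Checking conjugation-invariance by order — order 1: 1/1 normal; order 2: 0/7 normal; order 7: 1/1 normal; order 14: 1/1 normal.
Total normal subgroups: 3.

3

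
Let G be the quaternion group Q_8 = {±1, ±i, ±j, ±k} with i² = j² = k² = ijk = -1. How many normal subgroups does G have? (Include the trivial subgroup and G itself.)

G has 6 subgroups. Checking conjugation-invariance by order — order 1: 1/1 normal; order 2: 1/1 normal; order 4: 3/3 normal; order 8: 1/1 normal.
Total normal subgroups: 6.

6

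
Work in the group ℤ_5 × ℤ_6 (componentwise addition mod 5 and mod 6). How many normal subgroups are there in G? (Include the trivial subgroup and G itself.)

G is abelian, so every subgroup is normal.
G has 8 subgroups in total, hence 8 normal subgroups.

8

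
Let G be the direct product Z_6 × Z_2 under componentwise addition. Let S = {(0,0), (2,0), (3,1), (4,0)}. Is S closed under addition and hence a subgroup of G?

No

Closure fails: (4,0) + (3,1) = (1,1) ∉ S. So S is not a subgroup.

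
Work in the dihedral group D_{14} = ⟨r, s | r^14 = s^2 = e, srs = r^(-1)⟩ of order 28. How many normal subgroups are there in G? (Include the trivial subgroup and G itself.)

G has 28 subgroups. Checking conjugation-invariance by order — order 1: 1/1 normal; order 2: 1/15 normal; order 4: 0/7 normal; order 7: 1/1 normal; order 14: 3/3 normal; order 28: 1/1 normal.
Total normal subgroups: 7.

7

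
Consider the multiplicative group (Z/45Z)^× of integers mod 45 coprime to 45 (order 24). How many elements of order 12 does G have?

The elements of order 12 are: 2, 7, 13, 22, 23, 32, 38, 43.
That's 8.

8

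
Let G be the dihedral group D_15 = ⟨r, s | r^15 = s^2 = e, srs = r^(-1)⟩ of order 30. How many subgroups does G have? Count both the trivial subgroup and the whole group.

28

|G| = 30, so by Lagrange every subgroup order divides 30. Divisors: 1, 2, 3, 5, 6, 10, 15, 30.
Subgroups by order — order 1: 1; order 2: 15; order 3: 1; order 5: 1; order 6: 5; order 10: 3; order 15: 1; order 30: 1.
Total: 1 + 15 + 1 + 1 + 5 + 3 + 1 + 1 = 28.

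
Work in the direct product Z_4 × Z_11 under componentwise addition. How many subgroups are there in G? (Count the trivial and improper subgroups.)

6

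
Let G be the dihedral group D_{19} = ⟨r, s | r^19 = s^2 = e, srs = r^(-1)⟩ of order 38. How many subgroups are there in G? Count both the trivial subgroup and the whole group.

|G| = 38, so by Lagrange every subgroup order divides 38. Divisors: 1, 2, 19, 38.
Subgroups by order — order 1: 1; order 2: 19; order 19: 1; order 38: 1.
Total: 1 + 19 + 1 + 1 = 22.

22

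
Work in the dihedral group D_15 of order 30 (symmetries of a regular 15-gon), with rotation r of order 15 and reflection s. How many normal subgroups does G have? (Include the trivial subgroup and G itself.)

G has 28 subgroups. Checking conjugation-invariance by order — order 1: 1/1 normal; order 2: 0/15 normal; order 3: 1/1 normal; order 5: 1/1 normal; order 6: 0/5 normal; order 10: 0/3 normal; order 15: 1/1 normal; order 30: 1/1 normal.
Total normal subgroups: 5.

5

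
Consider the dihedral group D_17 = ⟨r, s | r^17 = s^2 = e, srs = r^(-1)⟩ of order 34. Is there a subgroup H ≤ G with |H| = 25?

No

25 does not divide |G| = 34, so by Lagrange no subgroup of order 25 exists.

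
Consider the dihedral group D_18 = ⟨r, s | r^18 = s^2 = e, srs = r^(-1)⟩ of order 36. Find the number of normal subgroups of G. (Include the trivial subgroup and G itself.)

9

G has 45 subgroups. Checking conjugation-invariance by order — order 1: 1/1 normal; order 2: 1/19 normal; order 3: 1/1 normal; order 4: 0/9 normal; order 6: 1/7 normal; order 9: 1/1 normal; order 12: 0/3 normal; order 18: 3/3 normal; order 36: 1/1 normal.
Total normal subgroups: 9.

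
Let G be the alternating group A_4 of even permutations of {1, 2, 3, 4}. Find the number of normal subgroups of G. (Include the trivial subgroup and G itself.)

3

G has 10 subgroups. Checking conjugation-invariance by order — order 1: 1/1 normal; order 2: 0/3 normal; order 3: 0/4 normal; order 4: 1/1 normal; order 12: 1/1 normal.
Total normal subgroups: 3.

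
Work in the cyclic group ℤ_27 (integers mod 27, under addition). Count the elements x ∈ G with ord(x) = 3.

In a cyclic group of order 27, the number of elements of order d (for d | 27) is φ(d).
φ(3) = 2.

2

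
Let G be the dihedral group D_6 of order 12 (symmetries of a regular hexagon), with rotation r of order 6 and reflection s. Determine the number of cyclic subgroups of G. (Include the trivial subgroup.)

Group the elements of G by the cyclic subgroup they generate; each cyclic subgroup of order d accounts for φ(d) elements.
Cyclic subgroups by order — order 1: 1; order 2: 7; order 3: 1; order 6: 1.
Total: 10.

10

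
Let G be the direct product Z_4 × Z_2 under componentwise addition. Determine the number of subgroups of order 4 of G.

3

|G| = 8 and 4 | 8, so subgroups of order 4 are possible by Lagrange.
The subgroups of order 4 are: {(0,0), (0,1), (2,0), (2,1)}; {(0,0), (1,0), (2,0), (3,0)}; {(0,0), (1,1), (2,0), (3,1)}.
So G has 3 subgroups of order 4.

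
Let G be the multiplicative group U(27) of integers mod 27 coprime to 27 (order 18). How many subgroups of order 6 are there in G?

1

|G| = 18 and 6 | 18, so subgroups of order 6 are possible by Lagrange.
The subgroups of order 6 are: {1, 8, 10, 17, 19, 26}.
So G has 1 subgroup of order 6.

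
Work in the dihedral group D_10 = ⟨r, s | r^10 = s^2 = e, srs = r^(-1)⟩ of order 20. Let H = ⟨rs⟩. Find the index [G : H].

|⟨rs⟩| = 2 and |G| = 20.
By Lagrange, [G : H] = |G|/|H| = 20/2 = 10.

10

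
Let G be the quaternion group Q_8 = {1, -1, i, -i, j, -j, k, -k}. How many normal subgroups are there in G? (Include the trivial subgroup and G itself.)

6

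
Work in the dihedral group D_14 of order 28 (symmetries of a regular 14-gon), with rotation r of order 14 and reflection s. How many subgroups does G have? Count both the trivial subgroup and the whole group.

28

|G| = 28, so by Lagrange every subgroup order divides 28. Divisors: 1, 2, 4, 7, 14, 28.
Subgroups by order — order 1: 1; order 2: 15; order 4: 7; order 7: 1; order 14: 3; order 28: 1.
Total: 1 + 15 + 7 + 1 + 3 + 1 = 28.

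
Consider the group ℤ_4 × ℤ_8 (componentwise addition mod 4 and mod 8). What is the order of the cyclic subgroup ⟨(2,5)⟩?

8

The order of (2,5) in Z_4 × Z_8 is lcm(ord(2) in Z_4, ord(5) in Z_8).
ord(2) = 2 and ord(5) = 8, so |⟨(2,5)⟩| = lcm(2, 8) = 8.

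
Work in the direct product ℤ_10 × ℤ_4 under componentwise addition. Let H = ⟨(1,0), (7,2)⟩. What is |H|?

20

|⟨(1,0)⟩| = 10 and |⟨(7,2)⟩| = 10, so |H| is a multiple of lcm(10, 10) = 10 and divides |G| = 40.
Closing under the operation: H = {(0,0), (0,2), (1,0), (1,2), (2,0), (2,2), (3,0), (3,2), (4,0), (4,2), (5,0), (5,2), (6,0), (6,2), (7,0), (7,2), (8,0), (8,2), (9,0), (9,2)}, so |H| = 20.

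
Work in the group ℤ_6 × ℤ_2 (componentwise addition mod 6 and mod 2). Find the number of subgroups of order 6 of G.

3

|G| = 12 and 6 | 12, so subgroups of order 6 are possible by Lagrange.
The subgroups of order 6 are: {(0,0), (0,1), (2,0), (2,1), (4,0), (4,1)}; {(0,0), (1,0), (2,0), (3,0), (4,0), (5,0)}; {(0,0), (1,1), (2,0), (3,1), (4,0), (5,1)}.
So G has 3 subgroups of order 6.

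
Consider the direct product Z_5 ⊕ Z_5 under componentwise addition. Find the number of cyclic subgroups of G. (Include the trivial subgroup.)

A cyclic subgroup of order d is generated by each of its φ(d) elements of order d, so the cyclic subgroups of order d number (#elements of order d)/φ(d).
Cyclic subgroups by order — order 1: 1; order 5: 6.
Total: 7.

7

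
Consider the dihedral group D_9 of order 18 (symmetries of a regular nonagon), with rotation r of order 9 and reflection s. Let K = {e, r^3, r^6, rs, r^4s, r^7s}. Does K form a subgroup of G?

|K| = 6 divides |G| = 18, consistent with Lagrange.
K contains the identity, every element's inverse is in K, and K is closed under ·: it is a subgroup.

Yes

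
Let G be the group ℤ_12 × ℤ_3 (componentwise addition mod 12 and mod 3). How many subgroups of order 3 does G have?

4

|G| = 36 and 3 | 36, so subgroups of order 3 are possible by Lagrange.
The subgroups of order 3 are: {(0,0), (0,1), (0,2)}; {(0,0), (4,0), (8,0)}; {(0,0), (4,1), (8,2)}; {(0,0), (4,2), (8,1)}.
So G has 4 subgroups of order 3.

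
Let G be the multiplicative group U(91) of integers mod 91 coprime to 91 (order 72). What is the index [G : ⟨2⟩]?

6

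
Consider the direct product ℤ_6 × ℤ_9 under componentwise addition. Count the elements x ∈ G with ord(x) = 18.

18

An element (a,b) has order lcm(ord(a), ord(b)); count pairs with lcm equal to 18.
Enumerating gives 18 such elements.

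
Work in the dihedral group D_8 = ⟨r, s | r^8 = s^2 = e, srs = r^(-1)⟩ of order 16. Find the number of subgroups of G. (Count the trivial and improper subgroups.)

19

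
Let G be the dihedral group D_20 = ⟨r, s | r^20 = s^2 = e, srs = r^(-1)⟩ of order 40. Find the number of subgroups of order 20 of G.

3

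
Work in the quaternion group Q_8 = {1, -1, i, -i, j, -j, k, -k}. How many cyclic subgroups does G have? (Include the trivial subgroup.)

5

A cyclic subgroup of order d is generated by each of its φ(d) elements of order d, so the cyclic subgroups of order d number (#elements of order d)/φ(d).
Cyclic subgroups by order — order 1: 1; order 2: 1; order 4: 3.
Total: 5.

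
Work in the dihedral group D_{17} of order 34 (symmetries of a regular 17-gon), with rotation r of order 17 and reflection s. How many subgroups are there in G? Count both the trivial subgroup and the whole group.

20

|G| = 34, so by Lagrange every subgroup order divides 34. Divisors: 1, 2, 17, 34.
Subgroups by order — order 1: 1; order 2: 17; order 17: 1; order 34: 1.
Total: 1 + 17 + 1 + 1 = 20.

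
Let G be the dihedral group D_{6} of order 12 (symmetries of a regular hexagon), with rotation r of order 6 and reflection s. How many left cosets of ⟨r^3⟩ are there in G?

6

|⟨r^3⟩| = 2 and |G| = 12.
By Lagrange, [G : H] = |G|/|H| = 12/2 = 6.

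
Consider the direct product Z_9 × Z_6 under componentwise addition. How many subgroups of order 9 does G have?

4

|G| = 54 and 9 | 54, so subgroups of order 9 are possible by Lagrange.
The subgroups of order 9 are: {(0,0), (0,2), (0,4), (3,0), (3,2), (3,4), (6,0), (6,2), (6,4)}; {(0,0), (1,0), (2,0), (3,0), (4,0), (5,0), (6,0), (7,0), (8,0)}; {(0,0), (1,2), (2,4), (3,0), (4,2), (5,4), (6,0), (7,2), (8,4)}; {(0,0), (1,4), (2,2), (3,0), (4,4), (5,2), (6,0), (7,4), (8,2)}.
So G has 4 subgroups of order 9.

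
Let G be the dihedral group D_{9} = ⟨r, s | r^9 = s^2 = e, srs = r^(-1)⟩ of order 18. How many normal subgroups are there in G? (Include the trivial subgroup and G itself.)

G has 16 subgroups. Checking conjugation-invariance by order — order 1: 1/1 normal; order 2: 0/9 normal; order 3: 1/1 normal; order 6: 0/3 normal; order 9: 1/1 normal; order 18: 1/1 normal.
Total normal subgroups: 4.

4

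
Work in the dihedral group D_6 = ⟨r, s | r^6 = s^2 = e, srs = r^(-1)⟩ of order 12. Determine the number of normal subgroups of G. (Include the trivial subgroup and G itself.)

7

G has 16 subgroups. Checking conjugation-invariance by order — order 1: 1/1 normal; order 2: 1/7 normal; order 3: 1/1 normal; order 4: 0/3 normal; order 6: 3/3 normal; order 12: 1/1 normal.
Total normal subgroups: 7.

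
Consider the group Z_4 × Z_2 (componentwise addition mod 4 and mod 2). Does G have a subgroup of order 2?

2 | 8. A subgroup of order 2 is {(0,0), (0,1)}.

Yes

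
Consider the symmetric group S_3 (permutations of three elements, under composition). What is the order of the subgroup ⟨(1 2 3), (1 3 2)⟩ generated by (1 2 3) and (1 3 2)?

3

|⟨(1 2 3)⟩| = 3 and |⟨(1 3 2)⟩| = 3, so |H| is a multiple of lcm(3, 3) = 3 and divides |G| = 6.
Closing under the operation: H = {e, (1 2 3), (1 3 2)}, so |H| = 3.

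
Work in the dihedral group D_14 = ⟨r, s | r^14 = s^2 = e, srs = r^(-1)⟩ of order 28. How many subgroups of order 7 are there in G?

|G| = 28 and 7 | 28, so subgroups of order 7 are possible by Lagrange.
The subgroups of order 7 are: {e, r^2, r^4, r^6, r^8, r^10, r^12}.
So G has 1 subgroup of order 7.

1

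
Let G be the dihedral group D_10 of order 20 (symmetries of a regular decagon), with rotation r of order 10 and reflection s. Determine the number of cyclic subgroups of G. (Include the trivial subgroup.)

Group the elements of G by the cyclic subgroup they generate; each cyclic subgroup of order d accounts for φ(d) elements.
Cyclic subgroups by order — order 1: 1; order 2: 11; order 5: 1; order 10: 1.
Total: 14.

14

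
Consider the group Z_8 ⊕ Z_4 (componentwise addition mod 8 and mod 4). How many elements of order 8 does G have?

An element (a,b) has order lcm(ord(a), ord(b)); count pairs with lcm equal to 8.
Enumerating gives 16 such elements.

16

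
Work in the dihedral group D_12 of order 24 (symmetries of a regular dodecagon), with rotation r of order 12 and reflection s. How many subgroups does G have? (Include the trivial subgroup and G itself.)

|G| = 24, so by Lagrange every subgroup order divides 24. Divisors: 1, 2, 3, 4, 6, 8, 12, 24.
Subgroups by order — order 1: 1; order 2: 13; order 3: 1; order 4: 7; order 6: 5; order 8: 3; order 12: 3; order 24: 1.
Total: 1 + 13 + 1 + 7 + 5 + 3 + 3 + 1 = 34.

34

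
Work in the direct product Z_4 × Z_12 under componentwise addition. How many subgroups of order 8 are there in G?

3

|G| = 48 and 8 | 48, so subgroups of order 8 are possible by Lagrange.
The subgroups of order 8 are: {(0,0), (0,3), (0,6), (0,9), (2,0), (2,3), (2,6), (2,9)}; {(0,0), (0,6), (1,0), (1,6), (2,0), (2,6), (3,0), (3,6)}; {(0,0), (0,6), (1,3), (1,9), (2,0), (2,6), (3,3), (3,9)}.
So G has 3 subgroups of order 8.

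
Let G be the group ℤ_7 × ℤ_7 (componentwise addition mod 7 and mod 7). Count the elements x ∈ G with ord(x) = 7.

48

An element (a,b) has order lcm(ord(a), ord(b)); count pairs with lcm equal to 7.
Enumerating gives 48 such elements.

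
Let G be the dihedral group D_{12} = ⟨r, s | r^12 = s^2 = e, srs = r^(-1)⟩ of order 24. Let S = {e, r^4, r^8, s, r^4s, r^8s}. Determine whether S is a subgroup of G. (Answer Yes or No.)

|S| = 6 divides |G| = 24, consistent with Lagrange.
S contains the identity, every element's inverse is in S, and S is closed under ·: it is a subgroup.

Yes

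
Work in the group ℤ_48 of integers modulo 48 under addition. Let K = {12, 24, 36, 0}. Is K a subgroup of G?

Yes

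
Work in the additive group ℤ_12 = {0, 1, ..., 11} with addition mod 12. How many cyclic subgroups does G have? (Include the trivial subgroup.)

A cyclic subgroup of order d is generated by each of its φ(d) elements of order d, so the cyclic subgroups of order d number (#elements of order d)/φ(d).
Cyclic subgroups by order — order 1: 1; order 2: 1; order 3: 1; order 4: 1; order 6: 1; order 12: 1.
Total: 6.

6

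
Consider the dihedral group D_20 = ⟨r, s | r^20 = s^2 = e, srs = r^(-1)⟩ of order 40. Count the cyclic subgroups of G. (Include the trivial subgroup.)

26

A cyclic subgroup of order d is generated by each of its φ(d) elements of order d, so the cyclic subgroups of order d number (#elements of order d)/φ(d).
Cyclic subgroups by order — order 1: 1; order 2: 21; order 4: 1; order 5: 1; order 10: 1; order 20: 1.
Total: 26.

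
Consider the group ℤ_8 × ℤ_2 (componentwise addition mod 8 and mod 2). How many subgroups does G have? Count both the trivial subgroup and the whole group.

11

|G| = 16, so by Lagrange every subgroup order divides 16. Divisors: 1, 2, 4, 8, 16.
Subgroups by order — order 1: 1; order 2: 3; order 4: 3; order 8: 3; order 16: 1.
Total: 1 + 3 + 3 + 3 + 1 = 11.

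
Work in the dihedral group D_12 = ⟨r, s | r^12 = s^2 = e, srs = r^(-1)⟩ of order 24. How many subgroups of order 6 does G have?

|G| = 24 and 6 | 24, so subgroups of order 6 are possible by Lagrange.
The subgroups of order 6 are: {e, r^2, r^4, r^6, r^8, r^10}; {e, r^4, r^8, r^2s, r^6s, r^10s}; {e, r^4, r^8, r^3s, r^7s, r^11s}; {e, r^4, r^8, s, r^4s, r^8s}; … (5 in all).
So G has 5 subgroups of order 6.

5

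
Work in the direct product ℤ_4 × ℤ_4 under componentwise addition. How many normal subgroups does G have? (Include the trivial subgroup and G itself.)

15

G is abelian, so every subgroup is normal.
G has 15 subgroups in total, hence 15 normal subgroups.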